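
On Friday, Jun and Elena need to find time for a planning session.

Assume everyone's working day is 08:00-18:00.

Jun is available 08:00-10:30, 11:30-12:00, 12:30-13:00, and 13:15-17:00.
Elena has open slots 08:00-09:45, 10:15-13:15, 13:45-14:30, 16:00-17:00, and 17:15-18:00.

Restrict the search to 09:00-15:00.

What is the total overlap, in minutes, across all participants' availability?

Jun ∩ Elena: 08:00–09:45, 10:15–10:30, 11:30–12:00, 12:30–13:00, 13:45–14:30, 16:00–17:00.
Restricted to 09:00–15:00: 09:00–09:45, 10:15–10:30, 11:30–12:00, 12:30–13:00, 13:45–14:30.
Total common minutes: 45 + 15 + 30 + 30 + 45 = 165.

165 minutes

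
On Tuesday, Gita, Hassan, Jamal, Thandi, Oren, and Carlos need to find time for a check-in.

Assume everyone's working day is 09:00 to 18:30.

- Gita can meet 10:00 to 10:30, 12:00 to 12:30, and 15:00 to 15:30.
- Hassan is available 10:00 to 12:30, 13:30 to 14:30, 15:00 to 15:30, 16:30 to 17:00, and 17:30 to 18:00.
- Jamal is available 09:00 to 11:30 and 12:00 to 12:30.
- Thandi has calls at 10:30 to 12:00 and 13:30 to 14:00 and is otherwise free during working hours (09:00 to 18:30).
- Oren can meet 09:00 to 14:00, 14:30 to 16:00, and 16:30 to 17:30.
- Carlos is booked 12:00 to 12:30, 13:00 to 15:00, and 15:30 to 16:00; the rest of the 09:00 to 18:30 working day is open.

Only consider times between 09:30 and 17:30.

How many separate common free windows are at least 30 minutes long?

Thandi free within 09:00–18:30: 09:00–10:30, 12:00–13:30, 14:00–18:30.
Carlos free within 09:00–18:30: 09:00–12:00, 12:30–13:00, 15:00–15:30, 16:00–18:30.
Gita ∩ Hassan: 10:00–10:30, 12:00–12:30, 15:00–15:30.
Gita ∩ Hassan ∩ Jamal: 10:00–10:30, 12:00–12:30.
Gita ∩ Hassan ∩ Jamal ∩ Thandi: 10:00–10:30, 12:00–12:30.
Gita ∩ Hassan ∩ Jamal ∩ Thandi ∩ Oren: 10:00–10:30, 12:00–12:30.
Gita ∩ Hassan ∩ Jamal ∩ Thandi ∩ Oren ∩ Carlos: 10:00–10:30.
Restricted to 09:30–17:30: 10:00–10:30.
Windows ≥ 30 min: 10:00–10:30.
That's 1 window.

1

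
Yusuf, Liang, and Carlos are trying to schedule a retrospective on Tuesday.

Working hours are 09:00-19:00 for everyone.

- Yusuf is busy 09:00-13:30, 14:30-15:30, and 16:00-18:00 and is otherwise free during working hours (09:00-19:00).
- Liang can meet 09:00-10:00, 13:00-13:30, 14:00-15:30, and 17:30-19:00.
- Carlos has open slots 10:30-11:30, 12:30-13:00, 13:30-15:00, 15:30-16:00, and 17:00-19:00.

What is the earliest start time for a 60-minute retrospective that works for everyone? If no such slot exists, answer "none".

Yusuf free within 09:00–19:00: 13:30–14:30, 15:30–16:00, 18:00–19:00.
Yusuf ∩ Liang: 14:00–14:30, 18:00–19:00.
Yusuf ∩ Liang ∩ Carlos: 14:00–14:30, 18:00–19:00.
Windows ≥ 60 min: 18:00–19:00.
Earliest such window starts at 18:00.

18:00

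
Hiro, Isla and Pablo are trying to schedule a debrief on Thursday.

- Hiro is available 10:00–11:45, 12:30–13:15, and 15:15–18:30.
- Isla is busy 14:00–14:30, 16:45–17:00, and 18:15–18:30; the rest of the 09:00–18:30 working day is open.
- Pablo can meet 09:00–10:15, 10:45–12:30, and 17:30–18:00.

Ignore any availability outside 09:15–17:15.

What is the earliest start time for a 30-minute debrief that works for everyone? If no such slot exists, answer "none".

10:45

Isla free within 09:00–18:30: 09:00–14:00, 14:30–16:45, 17:00–18:15.
Hiro ∩ Isla: 10:00–11:45, 12:30–13:15, 15:15–16:45, 17:00–18:15.
Hiro ∩ Isla ∩ Pablo: 10:00–10:15, 10:45–11:45, 17:30–18:00.
Restricted to 09:15–17:15: 10:00–10:15, 10:45–11:45.
Windows ≥ 30 min: 10:45–11:45.
Earliest such window starts at 10:45.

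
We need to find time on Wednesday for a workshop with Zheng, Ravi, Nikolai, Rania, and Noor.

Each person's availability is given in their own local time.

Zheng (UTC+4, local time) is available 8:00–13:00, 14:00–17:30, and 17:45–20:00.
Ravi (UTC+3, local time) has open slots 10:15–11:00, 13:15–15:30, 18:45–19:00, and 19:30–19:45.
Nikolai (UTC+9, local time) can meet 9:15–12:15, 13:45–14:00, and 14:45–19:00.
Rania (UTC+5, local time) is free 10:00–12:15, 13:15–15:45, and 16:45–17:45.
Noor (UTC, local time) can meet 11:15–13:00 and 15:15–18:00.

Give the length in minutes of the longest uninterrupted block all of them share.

0 minutes

Zheng → UTC: 04:00–09:00, 10:00–13:30, 13:45–16:00.
Ravi → UTC: 07:15–08:00, 10:15–12:30, 15:45–16:00, 16:30–16:45.
Nikolai → UTC: 00:15–03:15, 04:45–05:00, 05:45–10:00.
Rania → UTC: 05:00–07:15, 08:15–10:45, 11:45–12:45.
Noor → UTC: 11:15–13:00, 15:15–18:00.
Zheng ∩ Ravi: 07:15–08:00, 10:15–12:30, 15:45–16:00.
Zheng ∩ Ravi ∩ Nikolai: 07:15–08:00.
Zheng ∩ Ravi ∩ Nikolai ∩ Rania: (none).
Zheng ∩ Ravi ∩ Nikolai ∩ Rania ∩ Noor: (none).
No common window.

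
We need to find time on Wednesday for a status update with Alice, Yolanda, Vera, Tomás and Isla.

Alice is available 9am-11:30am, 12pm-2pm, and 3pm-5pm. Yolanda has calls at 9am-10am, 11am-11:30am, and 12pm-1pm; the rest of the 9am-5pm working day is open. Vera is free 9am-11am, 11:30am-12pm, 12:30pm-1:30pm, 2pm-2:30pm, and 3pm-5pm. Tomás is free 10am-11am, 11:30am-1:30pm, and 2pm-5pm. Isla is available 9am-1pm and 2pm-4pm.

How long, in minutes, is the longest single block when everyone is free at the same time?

60 minutes

Yolanda free within 09:00–17:00: 10:00–11:00, 11:30–12:00, 13:00–17:00.
Alice ∩ Yolanda: 10:00–11:00, 13:00–14:00, 15:00–17:00.
Alice ∩ Yolanda ∩ Vera: 10:00–11:00, 13:00–13:30, 15:00–17:00.
Alice ∩ Yolanda ∩ Vera ∩ Tomás: 10:00–11:00, 13:00–13:30, 15:00–17:00.
Alice ∩ Yolanda ∩ Vera ∩ Tomás ∩ Isla: 10:00–11:00, 15:00–16:00.
Common window lengths: 60, 60 min; longest is 60.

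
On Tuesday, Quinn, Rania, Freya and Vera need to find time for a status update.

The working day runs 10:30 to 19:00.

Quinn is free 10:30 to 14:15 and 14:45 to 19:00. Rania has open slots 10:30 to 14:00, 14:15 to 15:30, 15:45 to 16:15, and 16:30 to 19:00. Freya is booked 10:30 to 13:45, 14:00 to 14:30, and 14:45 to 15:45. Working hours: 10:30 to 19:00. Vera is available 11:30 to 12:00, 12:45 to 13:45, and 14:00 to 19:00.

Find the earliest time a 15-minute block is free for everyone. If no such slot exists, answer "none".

Freya free within 10:30–19:00: 13:45–14:00, 14:30–14:45, 15:45–19:00.
Quinn ∩ Rania: 10:30–14:00, 14:45–15:30, 15:45–16:15, 16:30–19:00.
Quinn ∩ Rania ∩ Freya: 13:45–14:00, 15:45–16:15, 16:30–19:00.
Quinn ∩ Rania ∩ Freya ∩ Vera: 15:45–16:15, 16:30–19:00.
Windows ≥ 15 min: 15:45–16:15, 16:30–19:00.
Earliest such window starts at 15:45.

15:45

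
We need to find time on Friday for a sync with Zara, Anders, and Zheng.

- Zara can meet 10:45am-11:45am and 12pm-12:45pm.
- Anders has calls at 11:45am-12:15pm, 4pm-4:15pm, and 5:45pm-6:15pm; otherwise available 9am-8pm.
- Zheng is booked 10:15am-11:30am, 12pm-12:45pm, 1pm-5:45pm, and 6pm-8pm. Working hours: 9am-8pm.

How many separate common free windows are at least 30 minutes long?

0

Anders free within 09:00–20:00: 09:00–11:45, 12:15–16:00, 16:15–17:45, 18:15–20:00.
Zheng free within 09:00–20:00: 09:00–10:15, 11:30–12:00, 12:45–13:00, 17:45–18:00.
Zara ∩ Anders: 10:45–11:45, 12:15–12:45.
Zara ∩ Anders ∩ Zheng: 11:30–11:45.
Windows ≥ 30 min: (none).
That's 0 windows.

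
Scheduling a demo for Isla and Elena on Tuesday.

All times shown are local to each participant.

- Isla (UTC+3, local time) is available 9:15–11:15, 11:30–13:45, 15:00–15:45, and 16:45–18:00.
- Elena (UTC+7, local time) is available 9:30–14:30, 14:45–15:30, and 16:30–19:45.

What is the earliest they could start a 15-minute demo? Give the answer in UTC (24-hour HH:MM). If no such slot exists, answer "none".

Isla → UTC: 06:15–08:15, 08:30–10:45, 12:00–12:45, 13:45–15:00.
Elena → UTC: 02:30–07:30, 07:45–08:30, 09:30–12:45.
Isla ∩ Elena: 06:15–07:30, 07:45–08:15, 09:30–10:45, 12:00–12:45.
Windows ≥ 15 min: 06:15–07:30, 07:45–08:15, 09:30–10:45, 12:00–12:45.
Earliest such window starts at 06:15.

06:15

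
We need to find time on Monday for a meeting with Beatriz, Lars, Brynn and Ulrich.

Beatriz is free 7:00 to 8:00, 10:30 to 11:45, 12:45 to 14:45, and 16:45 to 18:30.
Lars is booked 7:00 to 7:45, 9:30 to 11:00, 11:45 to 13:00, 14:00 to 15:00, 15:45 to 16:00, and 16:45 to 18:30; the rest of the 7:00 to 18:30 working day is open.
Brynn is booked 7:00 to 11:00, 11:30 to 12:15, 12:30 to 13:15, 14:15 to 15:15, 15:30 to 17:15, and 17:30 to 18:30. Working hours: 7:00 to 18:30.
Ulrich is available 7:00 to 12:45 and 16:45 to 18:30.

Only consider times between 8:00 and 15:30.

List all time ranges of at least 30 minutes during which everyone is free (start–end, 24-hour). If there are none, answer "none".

11:00–11:30

Lars free within 07:00–18:30: 07:45–09:30, 11:00–11:45, 13:00–14:00, 15:00–15:45, 16:00–16:45.
Brynn free within 07:00–18:30: 11:00–11:30, 12:15–12:30, 13:15–14:15, 15:15–15:30, 17:15–17:30.
Beatriz ∩ Lars: 07:45–08:00, 11:00–11:45, 13:00–14:00.
Beatriz ∩ Lars ∩ Brynn: 11:00–11:30, 13:15–14:00.
Beatriz ∩ Lars ∩ Brynn ∩ Ulrich: 11:00–11:30.
Restricted to 08:00–15:30: 11:00–11:30.
Windows ≥ 30 min: 11:00–11:30.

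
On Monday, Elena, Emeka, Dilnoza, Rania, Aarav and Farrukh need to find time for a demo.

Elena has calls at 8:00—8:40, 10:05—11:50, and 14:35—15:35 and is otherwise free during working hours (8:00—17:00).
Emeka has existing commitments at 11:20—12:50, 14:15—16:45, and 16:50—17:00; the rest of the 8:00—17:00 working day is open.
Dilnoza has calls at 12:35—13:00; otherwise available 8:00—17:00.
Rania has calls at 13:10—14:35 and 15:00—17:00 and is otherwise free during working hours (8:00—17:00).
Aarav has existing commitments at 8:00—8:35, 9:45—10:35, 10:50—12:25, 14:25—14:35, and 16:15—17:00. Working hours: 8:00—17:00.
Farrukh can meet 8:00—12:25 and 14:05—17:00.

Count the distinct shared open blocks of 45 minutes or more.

Elena free within 08:00–17:00: 08:40–10:05, 11:50–14:35, 15:35–17:00.
Emeka free within 08:00–17:00: 08:00–11:20, 12:50–14:15, 16:45–16:50.
Dilnoza free within 08:00–17:00: 08:00–12:35, 13:00–17:00.
Rania free within 08:00–17:00: 08:00–13:10, 14:35–15:00.
Aarav free within 08:00–17:00: 08:35–09:45, 10:35–10:50, 12:25–14:25, 14:35–16:15.
Elena ∩ Emeka: 08:40–10:05, 12:50–14:15, 16:45–16:50.
Elena ∩ Emeka ∩ Dilnoza: 08:40–10:05, 13:00–14:15, 16:45–16:50.
Elena ∩ Emeka ∩ Dilnoza ∩ Rania: 08:40–10:05, 13:00–13:10.
Elena ∩ Emeka ∩ Dilnoza ∩ Rania ∩ Aarav: 08:40–09:45, 13:00–13:10.
Elena ∩ Emeka ∩ Dilnoza ∩ Rania ∩ Aarav ∩ Farrukh: 08:40–09:45.
Windows ≥ 45 min: 08:40–09:45.
That's 1 window.

1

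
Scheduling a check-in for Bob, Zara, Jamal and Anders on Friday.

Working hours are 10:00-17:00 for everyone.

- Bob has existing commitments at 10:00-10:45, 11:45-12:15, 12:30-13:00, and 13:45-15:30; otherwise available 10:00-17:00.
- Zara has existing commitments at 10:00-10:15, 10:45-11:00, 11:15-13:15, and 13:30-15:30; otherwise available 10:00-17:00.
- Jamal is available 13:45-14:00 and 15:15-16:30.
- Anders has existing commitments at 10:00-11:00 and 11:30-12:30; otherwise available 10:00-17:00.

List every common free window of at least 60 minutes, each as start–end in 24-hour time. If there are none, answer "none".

Bob free within 10:00–17:00: 10:45–11:45, 12:15–12:30, 13:00–13:45, 15:30–17:00.
Zara free within 10:00–17:00: 10:15–10:45, 11:00–11:15, 13:15–13:30, 15:30–17:00.
Anders free within 10:00–17:00: 11:00–11:30, 12:30–17:00.
Bob ∩ Zara: 11:00–11:15, 13:15–13:30, 15:30–17:00.
Bob ∩ Zara ∩ Jamal: 15:30–16:30.
Bob ∩ Zara ∩ Jamal ∩ Anders: 15:30–16:30.
Windows ≥ 60 min: 15:30–16:30.

15:30–16:30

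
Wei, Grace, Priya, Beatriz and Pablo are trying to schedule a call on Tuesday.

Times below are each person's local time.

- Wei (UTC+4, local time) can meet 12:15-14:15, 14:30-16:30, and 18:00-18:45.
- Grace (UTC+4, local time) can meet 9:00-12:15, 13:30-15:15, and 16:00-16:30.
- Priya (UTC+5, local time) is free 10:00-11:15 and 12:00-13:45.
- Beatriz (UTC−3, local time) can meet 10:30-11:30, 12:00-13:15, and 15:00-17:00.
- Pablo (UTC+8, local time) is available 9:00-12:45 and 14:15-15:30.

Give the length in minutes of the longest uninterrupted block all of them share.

0 minutes

Wei → UTC: 08:15–10:15, 10:30–12:30, 14:00–14:45.
Grace → UTC: 05:00–08:15, 09:30–11:15, 12:00–12:30.
Priya → UTC: 05:00–06:15, 07:00–08:45.
Beatriz → UTC: 13:30–14:30, 15:00–16:15, 18:00–20:00.
Pablo → UTC: 01:00–04:45, 06:15–07:30.
Wei ∩ Grace: 09:30–10:15, 10:30–11:15, 12:00–12:30.
Wei ∩ Grace ∩ Priya: (none).
Wei ∩ Grace ∩ Priya ∩ Beatriz: (none).
Wei ∩ Grace ∩ Priya ∩ Beatriz ∩ Pablo: (none).
No common window.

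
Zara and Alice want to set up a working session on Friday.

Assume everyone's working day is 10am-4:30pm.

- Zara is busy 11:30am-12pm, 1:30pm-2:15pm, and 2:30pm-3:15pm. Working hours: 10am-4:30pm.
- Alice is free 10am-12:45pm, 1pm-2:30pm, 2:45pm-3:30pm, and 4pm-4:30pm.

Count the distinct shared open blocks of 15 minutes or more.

6

Zara free within 10:00–16:30: 10:00–11:30, 12:00–13:30, 14:15–14:30, 15:15–16:30.
Zara ∩ Alice: 10:00–11:30, 12:00–12:45, 13:00–13:30, 14:15–14:30, 15:15–15:30, 16:00–16:30.
Windows ≥ 15 min: 10:00–11:30, 12:00–12:45, 13:00–13:30, 14:15–14:30, 15:15–15:30, 16:00–16:30.
That's 6 windows.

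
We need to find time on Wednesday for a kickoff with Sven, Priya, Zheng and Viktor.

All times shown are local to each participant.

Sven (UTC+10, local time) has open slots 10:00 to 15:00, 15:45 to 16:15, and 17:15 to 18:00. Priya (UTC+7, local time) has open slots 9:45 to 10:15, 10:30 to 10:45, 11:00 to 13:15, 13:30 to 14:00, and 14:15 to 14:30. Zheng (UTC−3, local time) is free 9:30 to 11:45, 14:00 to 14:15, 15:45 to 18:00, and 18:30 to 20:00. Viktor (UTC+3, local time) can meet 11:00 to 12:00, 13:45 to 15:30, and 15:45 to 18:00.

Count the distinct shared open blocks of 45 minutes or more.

0

Sven → UTC: 00:00–05:00, 05:45–06:15, 07:15–08:00.
Priya → UTC: 02:45–03:15, 03:30–03:45, 04:00–06:15, 06:30–07:00, 07:15–07:30.
Zheng → UTC: 12:30–14:45, 17:00–17:15, 18:45–21:00, 21:30–23:00.
Viktor → UTC: 08:00–09:00, 10:45–12:30, 12:45–15:00.
Sven ∩ Priya: 02:45–03:15, 03:30–03:45, 04:00–05:00, 05:45–06:15, 07:15–07:30.
Sven ∩ Priya ∩ Zheng: (none).
Sven ∩ Priya ∩ Zheng ∩ Viktor: (none).
Windows ≥ 45 min: (none).
That's 0 windows.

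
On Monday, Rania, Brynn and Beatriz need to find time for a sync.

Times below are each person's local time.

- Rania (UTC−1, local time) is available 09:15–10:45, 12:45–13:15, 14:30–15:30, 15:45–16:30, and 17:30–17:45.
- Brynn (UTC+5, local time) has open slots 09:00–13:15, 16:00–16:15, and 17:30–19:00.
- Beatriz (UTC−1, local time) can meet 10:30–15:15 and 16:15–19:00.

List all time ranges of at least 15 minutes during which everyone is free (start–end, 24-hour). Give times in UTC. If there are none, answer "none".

13:45–14:00

Rania → UTC: 10:15–11:45, 13:45–14:15, 15:30–16:30, 16:45–17:30, 18:30–18:45.
Brynn → UTC: 04:00–08:15, 11:00–11:15, 12:30–14:00.
Beatriz → UTC: 11:30–16:15, 17:15–20:00.
Rania ∩ Brynn: 11:00–11:15, 13:45–14:00.
Rania ∩ Brynn ∩ Beatriz: 13:45–14:00.
Windows ≥ 15 min: 13:45–14:00.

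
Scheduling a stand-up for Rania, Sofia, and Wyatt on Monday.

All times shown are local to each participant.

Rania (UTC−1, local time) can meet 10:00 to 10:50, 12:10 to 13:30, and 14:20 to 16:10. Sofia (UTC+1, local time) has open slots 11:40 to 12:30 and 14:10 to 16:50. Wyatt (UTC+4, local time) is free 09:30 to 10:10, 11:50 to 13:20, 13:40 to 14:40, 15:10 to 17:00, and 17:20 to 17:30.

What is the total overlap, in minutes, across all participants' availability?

30 minutes

Rania → UTC: 11:00–11:50, 13:10–14:30, 15:20–17:10.
Sofia → UTC: 10:40–11:30, 13:10–15:50.
Wyatt → UTC: 05:30–06:10, 07:50–09:20, 09:40–10:40, 11:10–13:00, 13:20–13:30.
Rania ∩ Sofia: 11:00–11:30, 13:10–14:30, 15:20–15:50.
Rania ∩ Sofia ∩ Wyatt: 11:10–11:30, 13:20–13:30.
Total common minutes: 20 + 10 = 30.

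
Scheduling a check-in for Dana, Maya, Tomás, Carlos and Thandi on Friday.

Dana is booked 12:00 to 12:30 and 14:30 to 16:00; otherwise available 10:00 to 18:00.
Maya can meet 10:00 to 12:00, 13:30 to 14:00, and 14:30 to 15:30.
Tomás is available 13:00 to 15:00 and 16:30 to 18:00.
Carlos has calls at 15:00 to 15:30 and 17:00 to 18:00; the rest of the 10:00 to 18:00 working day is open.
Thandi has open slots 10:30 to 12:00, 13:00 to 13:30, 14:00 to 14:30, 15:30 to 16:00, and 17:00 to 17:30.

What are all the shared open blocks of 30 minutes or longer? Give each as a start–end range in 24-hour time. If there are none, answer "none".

Dana free within 10:00–18:00: 10:00–12:00, 12:30–14:30, 16:00–18:00.
Carlos free within 10:00–18:00: 10:00–15:00, 15:30–17:00.
Dana ∩ Maya: 10:00–12:00, 13:30–14:00.
Dana ∩ Maya ∩ Tomás: 13:30–14:00.
Dana ∩ Maya ∩ Tomás ∩ Carlos: 13:30–14:00.
Dana ∩ Maya ∩ Tomás ∩ Carlos ∩ Thandi: (none).
Windows ≥ 30 min: (none).

none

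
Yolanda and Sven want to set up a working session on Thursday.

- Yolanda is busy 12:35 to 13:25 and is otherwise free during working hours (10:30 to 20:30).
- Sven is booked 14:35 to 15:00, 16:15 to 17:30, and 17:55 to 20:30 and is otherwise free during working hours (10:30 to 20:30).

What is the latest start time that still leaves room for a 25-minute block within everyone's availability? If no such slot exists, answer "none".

Yolanda free within 10:30–20:30: 10:30–12:35, 13:25–20:30.
Sven free within 10:30–20:30: 10:30–14:35, 15:00–16:15, 17:30–17:55.
Yolanda ∩ Sven: 10:30–12:35, 13:25–14:35, 15:00–16:15, 17:30–17:55.
Windows ≥ 25 min: 10:30–12:35, 13:25–14:35, 15:00–16:15, 17:30–17:55.
Latest start in the last window 17:30–17:55 is 17:55 − 25 min = 17:30.

17:30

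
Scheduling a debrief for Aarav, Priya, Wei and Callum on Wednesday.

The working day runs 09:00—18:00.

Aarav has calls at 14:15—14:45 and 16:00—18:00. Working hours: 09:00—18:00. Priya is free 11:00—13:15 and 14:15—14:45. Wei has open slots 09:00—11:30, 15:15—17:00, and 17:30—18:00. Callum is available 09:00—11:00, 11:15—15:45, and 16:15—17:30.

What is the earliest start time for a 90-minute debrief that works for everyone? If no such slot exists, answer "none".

none

Aarav free within 09:00–18:00: 09:00–14:15, 14:45–16:00.
Aarav ∩ Priya: 11:00–13:15.
Aarav ∩ Priya ∩ Wei: 11:00–11:30.
Aarav ∩ Priya ∩ Wei ∩ Callum: 11:15–11:30.
Windows ≥ 90 min: (none).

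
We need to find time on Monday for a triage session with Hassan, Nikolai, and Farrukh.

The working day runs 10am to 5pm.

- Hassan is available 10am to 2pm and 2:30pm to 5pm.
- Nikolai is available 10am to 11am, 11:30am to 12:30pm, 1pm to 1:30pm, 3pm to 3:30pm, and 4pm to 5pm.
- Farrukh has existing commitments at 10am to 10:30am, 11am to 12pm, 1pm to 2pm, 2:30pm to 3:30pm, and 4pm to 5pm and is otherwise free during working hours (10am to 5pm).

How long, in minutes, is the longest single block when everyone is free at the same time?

30 minutes

Farrukh free within 10:00–17:00: 10:30–11:00, 12:00–13:00, 14:00–14:30, 15:30–16:00.
Hassan ∩ Nikolai: 10:00–11:00, 11:30–12:30, 13:00–13:30, 15:00–15:30, 16:00–17:00.
Hassan ∩ Nikolai ∩ Farrukh: 10:30–11:00, 12:00–12:30.
Common window lengths: 30, 30 min; longest is 30.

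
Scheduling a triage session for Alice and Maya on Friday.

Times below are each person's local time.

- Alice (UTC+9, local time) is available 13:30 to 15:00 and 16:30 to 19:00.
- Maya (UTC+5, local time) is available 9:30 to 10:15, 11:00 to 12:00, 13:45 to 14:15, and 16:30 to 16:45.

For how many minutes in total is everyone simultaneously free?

75 minutes

Alice → UTC: 04:30–06:00, 07:30–10:00.
Maya → UTC: 04:30–05:15, 06:00–07:00, 08:45–09:15, 11:30–11:45.
Alice ∩ Maya: 04:30–05:15, 08:45–09:15.
Total common minutes: 45 + 30 = 75.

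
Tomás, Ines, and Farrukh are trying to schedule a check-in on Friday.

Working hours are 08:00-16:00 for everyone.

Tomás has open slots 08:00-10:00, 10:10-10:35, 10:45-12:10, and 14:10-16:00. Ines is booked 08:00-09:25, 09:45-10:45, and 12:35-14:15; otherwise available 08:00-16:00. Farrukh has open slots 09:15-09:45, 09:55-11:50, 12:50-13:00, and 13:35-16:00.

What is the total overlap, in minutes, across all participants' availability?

Ines free within 08:00–16:00: 09:25–09:45, 10:45–12:35, 14:15–16:00.
Tomás ∩ Ines: 09:25–09:45, 10:45–12:10, 14:15–16:00.
Tomás ∩ Ines ∩ Farrukh: 09:25–09:45, 10:45–11:50, 14:15–16:00.
Total common minutes: 20 + 65 + 105 = 190.

190 minutes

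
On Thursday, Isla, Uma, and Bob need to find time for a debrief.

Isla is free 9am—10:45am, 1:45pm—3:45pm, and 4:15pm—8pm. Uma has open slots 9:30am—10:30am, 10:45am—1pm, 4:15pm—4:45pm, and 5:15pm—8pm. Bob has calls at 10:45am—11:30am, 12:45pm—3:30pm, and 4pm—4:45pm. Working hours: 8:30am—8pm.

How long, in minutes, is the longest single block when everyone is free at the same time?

Bob free within 08:30–20:00: 08:30–10:45, 11:30–12:45, 15:30–16:00, 16:45–20:00.
Isla ∩ Uma: 09:30–10:30, 16:15–16:45, 17:15–20:00.
Isla ∩ Uma ∩ Bob: 09:30–10:30, 17:15–20:00.
Common window lengths: 60, 165 min; longest is 165.

165 minutes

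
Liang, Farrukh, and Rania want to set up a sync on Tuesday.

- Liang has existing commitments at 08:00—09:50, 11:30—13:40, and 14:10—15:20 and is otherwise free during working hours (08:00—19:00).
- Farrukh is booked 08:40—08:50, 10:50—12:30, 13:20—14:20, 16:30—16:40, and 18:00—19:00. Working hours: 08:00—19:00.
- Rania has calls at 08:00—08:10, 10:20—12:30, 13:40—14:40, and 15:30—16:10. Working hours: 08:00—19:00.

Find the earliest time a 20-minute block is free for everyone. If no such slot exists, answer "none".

09:50

Liang free within 08:00–19:00: 09:50–11:30, 13:40–14:10, 15:20–19:00.
Farrukh free within 08:00–19:00: 08:00–08:40, 08:50–10:50, 12:30–13:20, 14:20–16:30, 16:40–18:00.
Rania free within 08:00–19:00: 08:10–10:20, 12:30–13:40, 14:40–15:30, 16:10–19:00.
Liang ∩ Farrukh: 09:50–10:50, 15:20–16:30, 16:40–18:00.
Liang ∩ Farrukh ∩ Rania: 09:50–10:20, 15:20–15:30, 16:10–16:30, 16:40–18:00.
Windows ≥ 20 min: 09:50–10:20, 16:10–16:30, 16:40–18:00.
Earliest such window starts at 09:50.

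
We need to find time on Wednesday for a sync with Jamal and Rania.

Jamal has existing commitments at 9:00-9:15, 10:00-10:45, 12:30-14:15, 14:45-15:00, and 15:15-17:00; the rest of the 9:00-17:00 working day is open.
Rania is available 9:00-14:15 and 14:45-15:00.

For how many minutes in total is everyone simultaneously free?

150 minutes

Jamal free within 09:00–17:00: 09:15–10:00, 10:45–12:30, 14:15–14:45, 15:00–15:15.
Jamal ∩ Rania: 09:15–10:00, 10:45–12:30.
Total common minutes: 45 + 105 = 150.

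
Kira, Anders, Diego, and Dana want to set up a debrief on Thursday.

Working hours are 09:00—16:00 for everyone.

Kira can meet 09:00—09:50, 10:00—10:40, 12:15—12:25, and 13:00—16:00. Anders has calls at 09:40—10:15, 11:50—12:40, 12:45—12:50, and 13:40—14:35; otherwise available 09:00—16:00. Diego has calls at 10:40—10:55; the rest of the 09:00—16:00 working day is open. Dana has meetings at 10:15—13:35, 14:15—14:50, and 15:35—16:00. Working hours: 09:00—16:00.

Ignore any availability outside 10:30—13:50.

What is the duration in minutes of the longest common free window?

Anders free within 09:00–16:00: 09:00–09:40, 10:15–11:50, 12:40–12:45, 12:50–13:40, 14:35–16:00.
Diego free within 09:00–16:00: 09:00–10:40, 10:55–16:00.
Dana free within 09:00–16:00: 09:00–10:15, 13:35–14:15, 14:50–15:35.
Kira ∩ Anders: 09:00–09:40, 10:15–10:40, 13:00–13:40, 14:35–16:00.
Kira ∩ Anders ∩ Diego: 09:00–09:40, 10:15–10:40, 13:00–13:40, 14:35–16:00.
Kira ∩ Anders ∩ Diego ∩ Dana: 09:00–09:40, 13:35–13:40, 14:50–15:35.
Restricted to 10:30–13:50: 13:35–13:40.
Single common window of 5 minutes.

5 minutes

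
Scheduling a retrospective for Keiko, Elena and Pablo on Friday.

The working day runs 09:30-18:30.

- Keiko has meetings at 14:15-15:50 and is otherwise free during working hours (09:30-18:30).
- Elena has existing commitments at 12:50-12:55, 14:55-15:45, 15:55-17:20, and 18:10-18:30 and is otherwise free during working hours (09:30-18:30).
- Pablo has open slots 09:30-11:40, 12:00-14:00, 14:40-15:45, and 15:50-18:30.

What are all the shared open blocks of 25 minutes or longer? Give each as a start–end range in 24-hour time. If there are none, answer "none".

09:30–11:40, 12:00–12:50, 12:55–14:00, 17:20–18:10

Keiko free within 09:30–18:30: 09:30–14:15, 15:50–18:30.
Elena free within 09:30–18:30: 09:30–12:50, 12:55–14:55, 15:45–15:55, 17:20–18:10.
Keiko ∩ Elena: 09:30–12:50, 12:55–14:15, 15:50–15:55, 17:20–18:10.
Keiko ∩ Elena ∩ Pablo: 09:30–11:40, 12:00–12:50, 12:55–14:00, 15:50–15:55, 17:20–18:10.
Windows ≥ 25 min: 09:30–11:40, 12:00–12:50, 12:55–14:00, 17:20–18:10.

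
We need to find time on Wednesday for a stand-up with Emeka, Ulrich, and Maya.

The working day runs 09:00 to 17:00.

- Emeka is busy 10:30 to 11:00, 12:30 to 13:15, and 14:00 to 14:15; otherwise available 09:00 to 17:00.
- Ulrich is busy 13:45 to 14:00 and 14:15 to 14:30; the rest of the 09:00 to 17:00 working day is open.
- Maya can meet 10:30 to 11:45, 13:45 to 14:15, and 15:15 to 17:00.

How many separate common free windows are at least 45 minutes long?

2

Emeka free within 09:00–17:00: 09:00–10:30, 11:00–12:30, 13:15–14:00, 14:15–17:00.
Ulrich free within 09:00–17:00: 09:00–13:45, 14:00–14:15, 14:30–17:00.
Emeka ∩ Ulrich: 09:00–10:30, 11:00–12:30, 13:15–13:45, 14:30–17:00.
Emeka ∩ Ulrich ∩ Maya: 11:00–11:45, 15:15–17:00.
Windows ≥ 45 min: 11:00–11:45, 15:15–17:00.
That's 2 windows.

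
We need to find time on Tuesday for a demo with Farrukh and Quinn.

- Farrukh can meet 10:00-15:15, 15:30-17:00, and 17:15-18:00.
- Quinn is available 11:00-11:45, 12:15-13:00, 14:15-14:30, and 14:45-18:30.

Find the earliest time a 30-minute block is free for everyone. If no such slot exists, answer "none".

11:00

Farrukh ∩ Quinn: 11:00–11:45, 12:15–13:00, 14:15–14:30, 14:45–15:15, 15:30–17:00, 17:15–18:00.
Windows ≥ 30 min: 11:00–11:45, 12:15–13:00, 14:45–15:15, 15:30–17:00, 17:15–18:00.
Earliest such window starts at 11:00.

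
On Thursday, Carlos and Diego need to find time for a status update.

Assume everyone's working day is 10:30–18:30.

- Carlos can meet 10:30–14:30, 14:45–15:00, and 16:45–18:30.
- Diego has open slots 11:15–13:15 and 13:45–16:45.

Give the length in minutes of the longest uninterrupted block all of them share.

120 minutes

Carlos ∩ Diego: 11:15–13:15, 13:45–14:30, 14:45–15:00.
Common window lengths: 120, 45, 15 min; longest is 120.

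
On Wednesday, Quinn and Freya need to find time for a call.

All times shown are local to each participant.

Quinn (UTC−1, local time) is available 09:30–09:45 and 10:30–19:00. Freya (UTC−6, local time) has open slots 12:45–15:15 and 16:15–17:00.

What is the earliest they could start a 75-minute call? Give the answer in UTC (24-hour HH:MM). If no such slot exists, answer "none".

18:45

Quinn → UTC: 10:30–10:45, 11:30–20:00.
Freya → UTC: 18:45–21:15, 22:15–23:00.
Quinn ∩ Freya: 18:45–20:00.
Windows ≥ 75 min: 18:45–20:00.
Earliest such window starts at 18:45.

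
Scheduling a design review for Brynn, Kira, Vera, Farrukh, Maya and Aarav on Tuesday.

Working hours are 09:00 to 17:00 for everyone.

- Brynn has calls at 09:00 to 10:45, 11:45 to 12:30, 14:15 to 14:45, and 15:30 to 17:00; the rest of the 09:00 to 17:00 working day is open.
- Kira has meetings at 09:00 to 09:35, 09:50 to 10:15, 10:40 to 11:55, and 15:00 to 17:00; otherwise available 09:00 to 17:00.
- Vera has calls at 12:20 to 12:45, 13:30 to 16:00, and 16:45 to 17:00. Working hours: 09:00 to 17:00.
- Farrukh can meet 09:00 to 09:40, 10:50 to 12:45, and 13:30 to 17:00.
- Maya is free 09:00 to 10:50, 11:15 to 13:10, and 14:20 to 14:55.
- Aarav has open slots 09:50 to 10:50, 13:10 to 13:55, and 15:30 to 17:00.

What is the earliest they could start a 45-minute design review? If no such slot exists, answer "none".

Brynn free within 09:00–17:00: 10:45–11:45, 12:30–14:15, 14:45–15:30.
Kira free within 09:00–17:00: 09:35–09:50, 10:15–10:40, 11:55–15:00.
Vera free within 09:00–17:00: 09:00–12:20, 12:45–13:30, 16:00–16:45.
Brynn ∩ Kira: 12:30–14:15, 14:45–15:00.
Brynn ∩ Kira ∩ Vera: 12:45–13:30.
Brynn ∩ Kira ∩ Vera ∩ Farrukh: (none).
Brynn ∩ Kira ∩ Vera ∩ Farrukh ∩ Maya: (none).
Brynn ∩ Kira ∩ Vera ∩ Farrukh ∩ Maya ∩ Aarav: (none).
Windows ≥ 45 min: (none).

none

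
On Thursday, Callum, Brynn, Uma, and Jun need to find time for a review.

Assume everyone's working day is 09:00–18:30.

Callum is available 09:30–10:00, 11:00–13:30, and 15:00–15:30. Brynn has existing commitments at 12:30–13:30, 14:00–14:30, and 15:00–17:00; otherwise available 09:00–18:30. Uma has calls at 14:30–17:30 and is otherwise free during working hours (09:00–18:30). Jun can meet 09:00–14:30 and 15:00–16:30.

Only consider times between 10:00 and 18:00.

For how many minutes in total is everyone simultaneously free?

90 minutes

Brynn free within 09:00–18:30: 09:00–12:30, 13:30–14:00, 14:30–15:00, 17:00–18:30.
Uma free within 09:00–18:30: 09:00–14:30, 17:30–18:30.
Callum ∩ Brynn: 09:30–10:00, 11:00–12:30.
Callum ∩ Brynn ∩ Uma: 09:30–10:00, 11:00–12:30.
Callum ∩ Brynn ∩ Uma ∩ Jun: 09:30–10:00, 11:00–12:30.
Restricted to 10:00–18:00: 11:00–12:30.
Total common minutes: 90.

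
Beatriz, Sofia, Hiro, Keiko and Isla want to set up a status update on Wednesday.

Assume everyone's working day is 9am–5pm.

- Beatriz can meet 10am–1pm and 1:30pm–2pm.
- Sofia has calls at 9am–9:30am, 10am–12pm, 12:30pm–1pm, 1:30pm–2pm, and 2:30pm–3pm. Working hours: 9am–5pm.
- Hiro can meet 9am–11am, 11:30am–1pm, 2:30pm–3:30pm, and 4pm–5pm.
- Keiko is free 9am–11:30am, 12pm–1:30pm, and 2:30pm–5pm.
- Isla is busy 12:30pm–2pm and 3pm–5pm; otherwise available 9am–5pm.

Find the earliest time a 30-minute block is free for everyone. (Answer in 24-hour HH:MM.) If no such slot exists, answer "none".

Sofia free within 09:00–17:00: 09:30–10:00, 12:00–12:30, 13:00–13:30, 14:00–14:30, 15:00–17:00.
Isla free within 09:00–17:00: 09:00–12:30, 14:00–15:00.
Beatriz ∩ Sofia: 12:00–12:30.
Beatriz ∩ Sofia ∩ Hiro: 12:00–12:30.
Beatriz ∩ Sofia ∩ Hiro ∩ Keiko: 12:00–12:30.
Beatriz ∩ Sofia ∩ Hiro ∩ Keiko ∩ Isla: 12:00–12:30.
Windows ≥ 30 min: 12:00–12:30.
Earliest such window starts at 12:00.

12:00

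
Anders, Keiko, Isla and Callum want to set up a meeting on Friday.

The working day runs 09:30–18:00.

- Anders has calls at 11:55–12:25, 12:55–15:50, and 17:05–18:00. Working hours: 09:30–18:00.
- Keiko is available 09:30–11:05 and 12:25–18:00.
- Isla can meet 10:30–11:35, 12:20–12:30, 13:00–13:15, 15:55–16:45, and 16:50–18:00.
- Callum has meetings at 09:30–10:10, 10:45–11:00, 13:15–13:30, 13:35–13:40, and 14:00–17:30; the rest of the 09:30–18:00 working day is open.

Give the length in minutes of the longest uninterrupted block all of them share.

Anders free within 09:30–18:00: 09:30–11:55, 12:25–12:55, 15:50–17:05.
Callum free within 09:30–18:00: 10:10–10:45, 11:00–13:15, 13:30–13:35, 13:40–14:00, 17:30–18:00.
Anders ∩ Keiko: 09:30–11:05, 12:25–12:55, 15:50–17:05.
Anders ∩ Keiko ∩ Isla: 10:30–11:05, 12:25–12:30, 15:55–16:45, 16:50–17:05.
Anders ∩ Keiko ∩ Isla ∩ Callum: 10:30–10:45, 11:00–11:05, 12:25–12:30.
Common window lengths: 15, 5, 5 min; longest is 15.

15 minutes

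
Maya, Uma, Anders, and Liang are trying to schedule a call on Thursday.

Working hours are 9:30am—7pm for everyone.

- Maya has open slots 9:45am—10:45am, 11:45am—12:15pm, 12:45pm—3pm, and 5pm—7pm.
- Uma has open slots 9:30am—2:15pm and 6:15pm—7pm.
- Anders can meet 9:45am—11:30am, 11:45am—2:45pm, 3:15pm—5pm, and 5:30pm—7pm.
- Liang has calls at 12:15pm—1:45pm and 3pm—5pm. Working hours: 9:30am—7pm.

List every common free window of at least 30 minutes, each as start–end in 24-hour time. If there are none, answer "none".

09:45–10:45, 11:45–12:15, 13:45–14:15, 18:15–19:00

Liang free within 09:30–19:00: 09:30–12:15, 13:45–15:00, 17:00–19:00.
Maya ∩ Uma: 09:45–10:45, 11:45–12:15, 12:45–14:15, 18:15–19:00.
Maya ∩ Uma ∩ Anders: 09:45–10:45, 11:45–12:15, 12:45–14:15, 18:15–19:00.
Maya ∩ Uma ∩ Anders ∩ Liang: 09:45–10:45, 11:45–12:15, 13:45–14:15, 18:15–19:00.
Windows ≥ 30 min: 09:45–10:45, 11:45–12:15, 13:45–14:15, 18:15–19:00.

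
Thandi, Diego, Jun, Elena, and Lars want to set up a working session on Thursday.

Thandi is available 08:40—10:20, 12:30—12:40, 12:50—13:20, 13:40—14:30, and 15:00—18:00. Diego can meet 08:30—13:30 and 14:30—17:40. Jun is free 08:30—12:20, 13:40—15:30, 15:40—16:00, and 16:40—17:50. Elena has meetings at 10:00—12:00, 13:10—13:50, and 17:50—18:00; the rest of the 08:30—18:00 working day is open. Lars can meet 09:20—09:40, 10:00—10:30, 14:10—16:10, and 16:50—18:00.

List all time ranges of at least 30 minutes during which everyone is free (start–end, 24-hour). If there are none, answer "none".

Elena free within 08:30–18:00: 08:30–10:00, 12:00–13:10, 13:50–17:50.
Thandi ∩ Diego: 08:40–10:20, 12:30–12:40, 12:50–13:20, 15:00–17:40.
Thandi ∩ Diego ∩ Jun: 08:40–10:20, 15:00–15:30, 15:40–16:00, 16:40–17:40.
Thandi ∩ Diego ∩ Jun ∩ Elena: 08:40–10:00, 15:00–15:30, 15:40–16:00, 16:40–17:40.
Thandi ∩ Diego ∩ Jun ∩ Elena ∩ Lars: 09:20–09:40, 15:00–15:30, 15:40–16:00, 16:50–17:40.
Windows ≥ 30 min: 15:00–15:30, 16:50–17:40.

15:00–15:30, 16:50–17:40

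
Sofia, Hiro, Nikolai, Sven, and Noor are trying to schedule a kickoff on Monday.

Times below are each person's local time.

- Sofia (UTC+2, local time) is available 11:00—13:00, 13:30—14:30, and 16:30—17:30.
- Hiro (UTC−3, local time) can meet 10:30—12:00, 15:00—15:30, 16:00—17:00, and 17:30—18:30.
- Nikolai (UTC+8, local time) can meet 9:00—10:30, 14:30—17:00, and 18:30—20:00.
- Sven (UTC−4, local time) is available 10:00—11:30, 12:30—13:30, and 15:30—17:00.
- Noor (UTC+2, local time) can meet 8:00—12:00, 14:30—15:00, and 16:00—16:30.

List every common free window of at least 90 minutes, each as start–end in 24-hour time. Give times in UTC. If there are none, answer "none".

Sofia → UTC: 09:00–11:00, 11:30–12:30, 14:30–15:30.
Hiro → UTC: 13:30–15:00, 18:00–18:30, 19:00–20:00, 20:30–21:30.
Nikolai → UTC: 01:00–02:30, 06:30–09:00, 10:30–12:00.
Sven → UTC: 14:00–15:30, 16:30–17:30, 19:30–21:00.
Noor → UTC: 06:00–10:00, 12:30–13:00, 14:00–14:30.
Sofia ∩ Hiro: 14:30–15:00.
Sofia ∩ Hiro ∩ Nikolai: (none).
Sofia ∩ Hiro ∩ Nikolai ∩ Sven: (none).
Sofia ∩ Hiro ∩ Nikolai ∩ Sven ∩ Noor: (none).
Windows ≥ 90 min: (none).

none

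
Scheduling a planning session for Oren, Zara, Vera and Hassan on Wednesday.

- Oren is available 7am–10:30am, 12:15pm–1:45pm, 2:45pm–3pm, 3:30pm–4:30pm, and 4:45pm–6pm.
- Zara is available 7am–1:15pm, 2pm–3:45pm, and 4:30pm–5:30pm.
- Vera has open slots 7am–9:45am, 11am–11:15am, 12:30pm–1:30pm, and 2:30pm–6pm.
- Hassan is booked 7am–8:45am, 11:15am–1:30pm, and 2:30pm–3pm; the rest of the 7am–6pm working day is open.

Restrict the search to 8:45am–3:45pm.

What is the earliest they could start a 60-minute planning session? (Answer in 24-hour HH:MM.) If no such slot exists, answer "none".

08:45

Hassan free within 07:00–18:00: 08:45–11:15, 13:30–14:30, 15:00–18:00.
Oren ∩ Zara: 07:00–10:30, 12:15–13:15, 14:45–15:00, 15:30–15:45, 16:45–17:30.
Oren ∩ Zara ∩ Vera: 07:00–09:45, 12:30–13:15, 14:45–15:00, 15:30–15:45, 16:45–17:30.
Oren ∩ Zara ∩ Vera ∩ Hassan: 08:45–09:45, 15:30–15:45, 16:45–17:30.
Restricted to 08:45–15:45: 08:45–09:45, 15:30–15:45.
Windows ≥ 60 min: 08:45–09:45.
Earliest such window starts at 08:45.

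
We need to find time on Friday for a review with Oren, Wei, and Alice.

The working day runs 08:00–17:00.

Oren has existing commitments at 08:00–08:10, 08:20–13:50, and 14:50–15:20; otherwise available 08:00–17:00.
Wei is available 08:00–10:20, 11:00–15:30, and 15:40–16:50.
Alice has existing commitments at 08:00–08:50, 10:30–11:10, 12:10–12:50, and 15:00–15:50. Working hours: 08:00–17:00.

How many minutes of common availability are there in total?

Oren free within 08:00–17:00: 08:10–08:20, 13:50–14:50, 15:20–17:00.
Alice free within 08:00–17:00: 08:50–10:30, 11:10–12:10, 12:50–15:00, 15:50–17:00.
Oren ∩ Wei: 08:10–08:20, 13:50–14:50, 15:20–15:30, 15:40–16:50.
Oren ∩ Wei ∩ Alice: 13:50–14:50, 15:50–16:50.
Total common minutes: 60 + 60 = 120.

120 minutes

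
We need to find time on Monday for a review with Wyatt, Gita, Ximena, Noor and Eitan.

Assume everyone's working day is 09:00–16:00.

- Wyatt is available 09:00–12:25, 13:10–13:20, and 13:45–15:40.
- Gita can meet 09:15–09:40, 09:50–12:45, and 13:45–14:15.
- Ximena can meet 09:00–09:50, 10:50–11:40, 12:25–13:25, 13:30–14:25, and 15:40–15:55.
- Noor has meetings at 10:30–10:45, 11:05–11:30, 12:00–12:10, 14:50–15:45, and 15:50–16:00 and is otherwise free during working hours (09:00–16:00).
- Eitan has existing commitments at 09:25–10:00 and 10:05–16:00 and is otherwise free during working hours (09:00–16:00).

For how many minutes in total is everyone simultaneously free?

10 minutes

Noor free within 09:00–16:00: 09:00–10:30, 10:45–11:05, 11:30–12:00, 12:10–14:50, 15:45–15:50.
Eitan free within 09:00–16:00: 09:00–09:25, 10:00–10:05.
Wyatt ∩ Gita: 09:15–09:40, 09:50–12:25, 13:45–14:15.
Wyatt ∩ Gita ∩ Ximena: 09:15–09:40, 10:50–11:40, 13:45–14:15.
Wyatt ∩ Gita ∩ Ximena ∩ Noor: 09:15–09:40, 10:50–11:05, 11:30–11:40, 13:45–14:15.
Wyatt ∩ Gita ∩ Ximena ∩ Noor ∩ Eitan: 09:15–09:25.
Total common minutes: 10.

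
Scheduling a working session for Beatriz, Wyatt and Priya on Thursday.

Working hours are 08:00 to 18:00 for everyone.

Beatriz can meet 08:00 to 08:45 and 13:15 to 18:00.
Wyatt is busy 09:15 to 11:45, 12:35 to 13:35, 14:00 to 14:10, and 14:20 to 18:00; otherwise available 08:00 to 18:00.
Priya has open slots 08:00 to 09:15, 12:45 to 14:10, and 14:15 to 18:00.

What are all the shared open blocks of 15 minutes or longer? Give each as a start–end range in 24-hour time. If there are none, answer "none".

Wyatt free within 08:00–18:00: 08:00–09:15, 11:45–12:35, 13:35–14:00, 14:10–14:20.
Beatriz ∩ Wyatt: 08:00–08:45, 13:35–14:00, 14:10–14:20.
Beatriz ∩ Wyatt ∩ Priya: 08:00–08:45, 13:35–14:00, 14:15–14:20.
Windows ≥ 15 min: 08:00–08:45, 13:35–14:00.

08:00–08:45, 13:35–14:00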